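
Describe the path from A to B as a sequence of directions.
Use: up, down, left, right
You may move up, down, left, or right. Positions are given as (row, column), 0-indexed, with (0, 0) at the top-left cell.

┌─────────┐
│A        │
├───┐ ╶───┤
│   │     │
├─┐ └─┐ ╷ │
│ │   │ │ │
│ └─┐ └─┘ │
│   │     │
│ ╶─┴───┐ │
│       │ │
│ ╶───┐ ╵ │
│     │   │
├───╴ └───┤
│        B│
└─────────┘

Finding the path and converting it to directions:
Path through cells: (0,0) → (0,1) → (0,2) → (1,2) → (1,3) → (1,4) → (2,4) → (3,4) → (4,4) → (5,4) → (5,3) → (4,3) → (4,2) → (4,1) → (4,0) → (5,0) → (5,1) → (5,2) → (6,2) → (6,3) → (6,4)
Directions: right, right, down, right, right, down, down, down, down, left, up, left, left, left, down, right, right, down, right, right

Solution:

┌─────────┐
│A → ↓    │
├───┐ ╶───┤
│   │↳ → ↓│
├─┐ └─┐ ╷ │
│ │   │ │↓│
│ └─┐ └─┘ │
│   │    ↓│
│ ╶─┴───┐ │
│↓ ← ← ↰│↓│
│ ╶───┐ ╵ │
│↳ → ↓│↑ ↲│
├───╴ └───┤
│    ↳ → B│
└─────────┘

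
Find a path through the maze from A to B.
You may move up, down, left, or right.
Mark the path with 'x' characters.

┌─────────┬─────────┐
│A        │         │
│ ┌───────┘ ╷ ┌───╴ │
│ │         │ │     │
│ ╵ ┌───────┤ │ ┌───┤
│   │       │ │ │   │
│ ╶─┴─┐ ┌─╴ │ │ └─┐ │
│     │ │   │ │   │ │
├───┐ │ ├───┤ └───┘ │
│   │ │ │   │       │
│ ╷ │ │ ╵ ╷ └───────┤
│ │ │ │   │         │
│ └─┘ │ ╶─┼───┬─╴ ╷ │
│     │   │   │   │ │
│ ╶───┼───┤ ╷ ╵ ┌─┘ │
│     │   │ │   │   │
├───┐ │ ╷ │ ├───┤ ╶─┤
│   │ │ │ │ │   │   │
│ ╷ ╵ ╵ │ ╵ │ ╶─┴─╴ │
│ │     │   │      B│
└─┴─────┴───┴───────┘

Finding the shortest path through the maze:
Path length: 38 steps
Directions: down → down → down → right → right → down → down → down → left → left → down → right → right → down → down → right → up → up → right → down → down → right → up → up → up → right → down → right → up → right → up → right → down → down → left → down → right → down

Solution:

┌─────────┬─────────┐
│A        │         │
│ ┌───────┘ ╷ ┌───╴ │
│x│         │ │     │
│ ╵ ┌───────┤ │ ┌───┤
│x  │       │ │ │   │
│ ╶─┴─┐ ┌─╴ │ │ └─┐ │
│x x x│ │   │ │   │ │
├───┐ │ ├───┤ └───┘ │
│   │x│ │   │       │
│ ╷ │ │ ╵ ╷ └───────┤
│ │ │x│   │      x x│
│ └─┘ │ ╶─┼───┬─╴ ╷ │
│x x x│   │x x│x x│x│
│ ╶───┼───┤ ╷ ╵ ┌─┘ │
│x x x│x x│x│x x│x x│
├───┐ │ ╷ │ ├───┤ ╶─┤
│   │x│x│x│x│   │x x│
│ ╷ ╵ ╵ │ ╵ │ ╶─┴─╴ │
│ │  x x│x x│      B│
└─┴─────┴───┴───────┘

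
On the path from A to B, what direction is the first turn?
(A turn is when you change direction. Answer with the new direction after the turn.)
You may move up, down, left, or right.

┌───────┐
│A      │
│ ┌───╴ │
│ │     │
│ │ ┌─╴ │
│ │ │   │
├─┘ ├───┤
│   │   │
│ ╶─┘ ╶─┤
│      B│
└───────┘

Directions: right, right, right, down, left, left, down, down, left, down, right, right, right
First turn direction: down

Solution:

┌───────┐
│A → → ↓│
│ ┌───╴ │
│ │↓ ← ↲│
│ │ ┌─╴ │
│ │↓│   │
├─┘ ├───┤
│↓ ↲│   │
│ ╶─┘ ╶─┤
│↳ → → B│
└───────┘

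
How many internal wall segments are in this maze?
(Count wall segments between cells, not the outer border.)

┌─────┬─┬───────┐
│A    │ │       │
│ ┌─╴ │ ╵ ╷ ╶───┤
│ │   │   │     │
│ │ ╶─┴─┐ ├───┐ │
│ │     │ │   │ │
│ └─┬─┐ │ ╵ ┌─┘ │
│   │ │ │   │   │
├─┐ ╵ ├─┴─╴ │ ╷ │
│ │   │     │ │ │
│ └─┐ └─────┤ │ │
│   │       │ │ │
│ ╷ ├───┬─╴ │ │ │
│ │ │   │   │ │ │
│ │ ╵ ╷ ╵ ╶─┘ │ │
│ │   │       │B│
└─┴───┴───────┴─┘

Counting internal wall segments:
Total internal walls: 49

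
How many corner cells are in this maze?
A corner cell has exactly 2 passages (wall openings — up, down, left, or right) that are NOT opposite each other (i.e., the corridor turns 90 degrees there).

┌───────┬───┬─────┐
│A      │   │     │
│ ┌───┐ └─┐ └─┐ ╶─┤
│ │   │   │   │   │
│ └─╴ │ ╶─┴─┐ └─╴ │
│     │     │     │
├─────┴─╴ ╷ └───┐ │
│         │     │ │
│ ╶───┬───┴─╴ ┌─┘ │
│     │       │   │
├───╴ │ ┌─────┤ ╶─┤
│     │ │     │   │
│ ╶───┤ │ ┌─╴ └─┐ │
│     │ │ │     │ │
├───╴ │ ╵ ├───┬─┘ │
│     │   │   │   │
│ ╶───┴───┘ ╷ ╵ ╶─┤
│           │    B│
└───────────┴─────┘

Counting corner cells (2 non-opposite passages):
Total corners: 41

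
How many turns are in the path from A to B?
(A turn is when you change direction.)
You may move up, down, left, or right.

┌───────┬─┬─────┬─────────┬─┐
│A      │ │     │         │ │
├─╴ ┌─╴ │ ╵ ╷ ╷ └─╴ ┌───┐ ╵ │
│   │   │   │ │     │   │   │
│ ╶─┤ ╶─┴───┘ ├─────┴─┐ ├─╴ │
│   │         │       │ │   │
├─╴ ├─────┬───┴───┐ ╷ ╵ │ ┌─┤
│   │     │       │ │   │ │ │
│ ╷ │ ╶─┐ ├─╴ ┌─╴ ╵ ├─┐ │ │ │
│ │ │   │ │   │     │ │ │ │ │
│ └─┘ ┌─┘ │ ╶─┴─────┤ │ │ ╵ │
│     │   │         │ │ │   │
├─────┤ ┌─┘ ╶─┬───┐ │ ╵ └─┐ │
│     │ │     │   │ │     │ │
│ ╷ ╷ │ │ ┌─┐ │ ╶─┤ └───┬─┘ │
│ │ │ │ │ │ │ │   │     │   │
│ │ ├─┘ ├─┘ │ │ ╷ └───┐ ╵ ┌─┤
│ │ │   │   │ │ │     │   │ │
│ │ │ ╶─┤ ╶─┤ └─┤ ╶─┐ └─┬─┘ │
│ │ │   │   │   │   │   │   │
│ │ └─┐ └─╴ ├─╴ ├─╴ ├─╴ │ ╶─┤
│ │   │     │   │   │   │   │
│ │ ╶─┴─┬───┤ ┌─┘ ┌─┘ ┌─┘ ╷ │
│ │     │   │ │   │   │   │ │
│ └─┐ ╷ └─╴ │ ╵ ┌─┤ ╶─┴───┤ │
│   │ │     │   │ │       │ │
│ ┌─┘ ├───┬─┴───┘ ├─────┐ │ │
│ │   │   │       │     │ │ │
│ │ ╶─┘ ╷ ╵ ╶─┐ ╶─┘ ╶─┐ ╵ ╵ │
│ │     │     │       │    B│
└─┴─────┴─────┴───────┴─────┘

Directions: right, right, right, down, left, down, right, right, right, right, up, up, right, down, right, right, up, right, right, right, down, right, down, left, down, down, down, right, down, down, left, down, left, up, left, left, up, up, left, left, left, left, down, right, down, down, down, right, down, left, down, down, right, up, right, up, right, up, left, up, right, right, down, right, down, left, down, left, down, right, right, right, down, down, right
Number of turns: 50

Solution:

┌───────┬─┬─────┬─────────┬─┐
│A → → ↓│ │  ↱ ↓│  ↱ → → ↓│ │
├─╴ ┌─╴ │ ╵ ╷ ╷ └─╴ ┌───┐ ╵ │
│   │↓ ↲│   │↑│↳ → ↑│   │↳ ↓│
│ ╶─┤ ╶─┴───┘ ├─────┴─┐ ├─╴ │
│   │↳ → → → ↑│       │ │↓ ↲│
├─╴ ├─────┬───┴───┐ ╷ ╵ │ ┌─┤
│   │     │       │ │   │↓│ │
│ ╷ │ ╶─┐ ├─╴ ┌─╴ ╵ ├─┐ │ │ │
│ │ │   │ │   │     │ │ │↓│ │
│ └─┘ ┌─┘ │ ╶─┴─────┤ │ │ ╵ │
│     │   │↓ ← ← ← ↰│ │ │↳ ↓│
├─────┤ ┌─┘ ╶─┬───┐ │ ╵ └─┐ │
│     │ │  ↳ ↓│   │↑│     │↓│
│ ╷ ╷ │ │ ┌─┐ │ ╶─┤ └───┬─┘ │
│ │ │ │ │ │ │↓│   │↑ ← ↰│↓ ↲│
│ │ ├─┘ ├─┘ │ │ ╷ └───┐ ╵ ┌─┤
│ │ │   │   │↓│ │↱ → ↓│↑ ↲│ │
│ │ │ ╶─┤ ╶─┤ └─┤ ╶─┐ └─┬─┘ │
│ │ │   │   │↳ ↓│↑ ↰│↳ ↓│   │
│ │ └─┐ └─╴ ├─╴ ├─╴ ├─╴ │ ╶─┤
│ │   │     │↓ ↲│↱ ↑│↓ ↲│   │
│ │ ╶─┴─┬───┤ ┌─┘ ┌─┘ ┌─┘ ╷ │
│ │     │   │↓│↱ ↑│↓ ↲│   │ │
│ └─┐ ╷ └─╴ │ ╵ ┌─┤ ╶─┴───┤ │
│   │ │     │↳ ↑│ │↳ → → ↓│ │
│ ┌─┘ ├───┬─┴───┘ ├─────┐ │ │
│ │   │   │       │     │↓│ │
│ │ ╶─┘ ╷ ╵ ╶─┐ ╶─┘ ╶─┐ ╵ ╵ │
│ │     │     │       │  ↳ B│
└─┴─────┴─────┴───────┴─────┘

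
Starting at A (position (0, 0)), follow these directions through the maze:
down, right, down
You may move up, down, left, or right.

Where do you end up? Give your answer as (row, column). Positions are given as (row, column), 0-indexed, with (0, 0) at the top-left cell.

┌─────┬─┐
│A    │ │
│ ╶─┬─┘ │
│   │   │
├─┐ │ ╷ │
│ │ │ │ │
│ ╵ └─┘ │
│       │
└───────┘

Following directions step by step:
Start: (0, 0)
  down: (0, 0) → (1, 0)
  right: (1, 0) → (1, 1)
  down: (1, 1) → (2, 1)
Final position: (2, 1)

Path taken:

┌─────┬─┐
│A    │ │
│ ╶─┬─┘ │
│↳ ↓│   │
├─┐ │ ╷ │
│ │B│ │ │
│ ╵ └─┘ │
│       │
└───────┘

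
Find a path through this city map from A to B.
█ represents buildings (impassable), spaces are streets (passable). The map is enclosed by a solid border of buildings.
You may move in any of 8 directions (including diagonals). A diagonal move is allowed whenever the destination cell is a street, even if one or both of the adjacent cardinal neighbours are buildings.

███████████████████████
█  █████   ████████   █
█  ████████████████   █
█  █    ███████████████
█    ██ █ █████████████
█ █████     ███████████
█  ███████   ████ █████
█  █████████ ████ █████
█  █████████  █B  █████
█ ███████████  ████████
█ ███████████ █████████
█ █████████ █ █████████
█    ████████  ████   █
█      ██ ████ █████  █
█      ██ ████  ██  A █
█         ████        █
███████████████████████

Finding the shortest path from A to B:
Movement: 8-directional
Path length: 11 steps
Directions: left → left → down-left → left → up-left → up-left → up → up-left → up → up-right → up-right

Solution:

███████████████████████
█  █████   ████████   █
█  ████████████████   █
█  █    ███████████████
█    ██ █ █████████████
█ █████     ███████████
█  ███████   ████ █████
█  █████████ ████ █████
█  █████████  █B  █████
█ ███████████ ↗████████
█ ███████████↗█████████
█ █████████ █↑█████████
█    ████████ ↖████   █
█      ██ ████↑█████  █
█      ██ ████ ↖██↙←A █
█         ████  ↖←    █
███████████████████████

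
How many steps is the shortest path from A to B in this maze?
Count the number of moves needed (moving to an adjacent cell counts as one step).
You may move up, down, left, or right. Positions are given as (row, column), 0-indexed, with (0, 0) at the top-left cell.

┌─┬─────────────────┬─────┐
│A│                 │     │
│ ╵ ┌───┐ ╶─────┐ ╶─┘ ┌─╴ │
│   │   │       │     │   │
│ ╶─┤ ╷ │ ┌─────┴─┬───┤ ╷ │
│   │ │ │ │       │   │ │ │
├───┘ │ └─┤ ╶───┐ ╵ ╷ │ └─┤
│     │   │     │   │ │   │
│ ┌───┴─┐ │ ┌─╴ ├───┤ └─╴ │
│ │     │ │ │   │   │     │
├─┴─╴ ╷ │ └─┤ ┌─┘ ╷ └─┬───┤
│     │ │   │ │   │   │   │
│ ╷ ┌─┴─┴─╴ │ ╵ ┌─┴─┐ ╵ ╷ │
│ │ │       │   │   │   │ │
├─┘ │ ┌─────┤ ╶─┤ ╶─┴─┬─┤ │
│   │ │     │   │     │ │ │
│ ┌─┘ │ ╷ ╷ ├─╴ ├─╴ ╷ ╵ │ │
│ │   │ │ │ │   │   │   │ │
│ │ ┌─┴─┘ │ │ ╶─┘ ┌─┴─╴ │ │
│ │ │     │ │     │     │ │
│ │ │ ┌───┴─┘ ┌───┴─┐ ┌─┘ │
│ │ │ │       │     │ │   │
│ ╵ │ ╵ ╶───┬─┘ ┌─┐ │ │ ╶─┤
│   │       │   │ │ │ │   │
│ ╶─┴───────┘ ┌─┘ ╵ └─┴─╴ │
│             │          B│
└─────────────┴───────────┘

Using BFS to find shortest path:
Start: (0, 0), End: (12, 12)
Path found:
(0,0) → (1,0) → (1,1) → (0,1) → (0,2) → (0,3) → (0,4) → (0,5) → (0,6) → (0,7) → (0,8) → (1,8) → (1,9) → (1,10) → (0,10) → (0,11) → (0,12) → (1,12) → (1,11) → (2,11) → (3,11) → (3,12) → (4,12) → (4,11) → (4,10) → (3,10) → (2,10) → (2,9) → (3,9) → (3,8) → (2,8) → (2,7) → (2,6) → (2,5) → (3,5) → (3,6) → (3,7) → (4,7) → (4,6) → (5,6) → (6,6) → (6,7) → (5,7) → (5,8) → (4,8) → (4,9) → (5,9) → (5,10) → (6,10) → (6,11) → (5,11) → (5,12) → (6,12) → (7,12) → (8,12) → (9,12) → (10,12) → (10,11) → (11,11) → (11,12) → (12,12)
Number of steps: 60

Solution:

┌─┬─────────────────┬─────┐
│A│↱ → → → → → → ↓  │↱ → ↓│
│ ╵ ┌───┐ ╶─────┐ ╶─┘ ┌─╴ │
│↳ ↑│   │       │↳ → ↑│↓ ↲│
│ ╶─┤ ╷ │ ┌─────┴─┬───┤ ╷ │
│   │ │ │ │↓ ← ← ↰│↓ ↰│↓│ │
├───┘ │ └─┤ ╶───┐ ╵ ╷ │ └─┤
│     │   │↳ → ↓│↑ ↲│↑│↳ ↓│
│ ┌───┴─┐ │ ┌─╴ ├───┤ └─╴ │
│ │     │ │ │↓ ↲│↱ ↓│↑ ← ↲│
├─┴─╴ ╷ │ └─┤ ┌─┘ ╷ └─┬───┤
│     │ │   │↓│↱ ↑│↳ ↓│↱ ↓│
│ ╷ ┌─┴─┴─╴ │ ╵ ┌─┴─┐ ╵ ╷ │
│ │ │       │↳ ↑│   │↳ ↑│↓│
├─┘ │ ┌─────┤ ╶─┤ ╶─┴─┬─┤ │
│   │ │     │   │     │ │↓│
│ ┌─┘ │ ╷ ╷ ├─╴ ├─╴ ╷ ╵ │ │
│ │   │ │ │ │   │   │   │↓│
│ │ ┌─┴─┘ │ │ ╶─┘ ┌─┴─╴ │ │
│ │ │     │ │     │     │↓│
│ │ │ ┌───┴─┘ ┌───┴─┐ ┌─┘ │
│ │ │ │       │     │ │↓ ↲│
│ ╵ │ ╵ ╶───┬─┘ ┌─┐ │ │ ╶─┤
│   │       │   │ │ │ │↳ ↓│
│ ╶─┴───────┘ ┌─┘ ╵ └─┴─╴ │
│             │          B│
└─────────────┴───────────┘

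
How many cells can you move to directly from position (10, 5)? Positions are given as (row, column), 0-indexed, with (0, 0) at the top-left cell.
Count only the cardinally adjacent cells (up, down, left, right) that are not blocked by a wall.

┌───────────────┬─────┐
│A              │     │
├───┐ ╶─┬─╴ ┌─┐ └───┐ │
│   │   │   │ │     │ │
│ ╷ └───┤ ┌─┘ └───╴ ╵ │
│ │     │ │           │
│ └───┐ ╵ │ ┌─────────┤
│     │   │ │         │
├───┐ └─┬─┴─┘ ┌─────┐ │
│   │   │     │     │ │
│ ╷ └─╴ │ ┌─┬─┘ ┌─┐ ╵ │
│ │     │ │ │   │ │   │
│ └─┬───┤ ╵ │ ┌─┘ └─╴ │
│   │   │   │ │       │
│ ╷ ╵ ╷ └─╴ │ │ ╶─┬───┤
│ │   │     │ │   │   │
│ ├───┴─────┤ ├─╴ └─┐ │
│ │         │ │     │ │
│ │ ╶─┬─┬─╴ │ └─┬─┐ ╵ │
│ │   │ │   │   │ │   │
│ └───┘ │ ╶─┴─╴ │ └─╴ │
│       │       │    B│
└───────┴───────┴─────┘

Checking passable neighbors of (10, 5):
Neighbors: (10, 4), (10, 6)
Count: 2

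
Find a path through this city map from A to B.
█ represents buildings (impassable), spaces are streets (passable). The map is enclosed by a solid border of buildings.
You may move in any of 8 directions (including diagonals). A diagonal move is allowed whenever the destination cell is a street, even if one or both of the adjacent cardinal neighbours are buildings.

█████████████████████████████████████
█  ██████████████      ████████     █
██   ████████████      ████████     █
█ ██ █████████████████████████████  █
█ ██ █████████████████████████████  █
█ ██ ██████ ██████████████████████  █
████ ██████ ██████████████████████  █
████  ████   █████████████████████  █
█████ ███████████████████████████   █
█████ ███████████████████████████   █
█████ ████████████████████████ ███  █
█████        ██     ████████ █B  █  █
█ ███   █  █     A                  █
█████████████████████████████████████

Finding the shortest path from A to B:
Movement: 8-directional
Path length: 13 steps
Directions: right → right → right → right → right → right → right → right → right → right → right → right → up-right

Solution:

█████████████████████████████████████
█  ██████████████      ████████     █
██   ████████████      ████████     █
█ ██ █████████████████████████████  █
█ ██ █████████████████████████████  █
█ ██ ██████ ██████████████████████  █
████ ██████ ██████████████████████  █
████  ████   █████████████████████  █
█████ ███████████████████████████   █
█████ ███████████████████████████   █
█████ ████████████████████████ ███  █
█████        ██     ████████ █B  █  █
█ ███   █  █     A→→→→→→→→→→→↗      █
█████████████████████████████████████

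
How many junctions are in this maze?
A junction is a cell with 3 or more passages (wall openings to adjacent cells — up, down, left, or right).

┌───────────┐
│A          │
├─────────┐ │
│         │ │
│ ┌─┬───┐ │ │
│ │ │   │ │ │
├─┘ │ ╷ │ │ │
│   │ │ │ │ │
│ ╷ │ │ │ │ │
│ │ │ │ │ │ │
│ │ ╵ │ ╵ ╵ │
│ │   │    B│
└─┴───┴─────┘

Checking each cell for number of passages:

Junctions found (3+ passages):
  (3, 1): 3 passages
  (5, 4): 3 passages
Total junctions: 2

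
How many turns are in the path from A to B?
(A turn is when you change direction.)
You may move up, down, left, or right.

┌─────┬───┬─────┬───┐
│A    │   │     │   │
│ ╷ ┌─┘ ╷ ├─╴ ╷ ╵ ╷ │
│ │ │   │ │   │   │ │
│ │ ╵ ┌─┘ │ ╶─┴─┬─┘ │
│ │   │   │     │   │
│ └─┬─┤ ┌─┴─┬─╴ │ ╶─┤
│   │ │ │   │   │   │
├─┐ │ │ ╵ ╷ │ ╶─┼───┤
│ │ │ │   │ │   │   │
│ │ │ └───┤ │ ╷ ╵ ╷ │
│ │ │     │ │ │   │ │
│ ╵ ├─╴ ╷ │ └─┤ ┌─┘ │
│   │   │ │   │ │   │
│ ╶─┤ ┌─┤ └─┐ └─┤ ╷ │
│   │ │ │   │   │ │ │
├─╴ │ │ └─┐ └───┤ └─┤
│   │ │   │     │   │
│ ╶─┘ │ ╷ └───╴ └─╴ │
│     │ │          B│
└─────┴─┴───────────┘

Directions: down, down, down, right, down, down, down, left, down, right, down, left, down, right, right, up, up, up, right, up, right, down, down, right, down, right, right, down, right, right
Number of turns: 19

Solution:

┌─────┬───┬─────┬───┐
│A    │   │     │   │
│ ╷ ┌─┘ ╷ ├─╴ ╷ ╵ ╷ │
│↓│ │   │ │   │   │ │
│ │ ╵ ┌─┘ │ ╶─┴─┬─┘ │
│↓│   │   │     │   │
│ └─┬─┤ ┌─┴─┬─╴ │ ╶─┤
│↳ ↓│ │ │   │   │   │
├─┐ │ │ ╵ ╷ │ ╶─┼───┤
│ │↓│ │   │ │   │   │
│ │ │ └───┤ │ ╷ ╵ ╷ │
│ │↓│  ↱ ↓│ │ │   │ │
│ ╵ ├─╴ ╷ │ └─┤ ┌─┘ │
│↓ ↲│↱ ↑│↓│   │ │   │
│ ╶─┤ ┌─┤ └─┐ └─┤ ╷ │
│↳ ↓│↑│ │↳ ↓│   │ │ │
├─╴ │ │ └─┐ └───┤ └─┤
│↓ ↲│↑│   │↳ → ↓│   │
│ ╶─┘ │ ╷ └───╴ └─╴ │
│↳ → ↑│ │      ↳ → B│
└─────┴─┴───────────┘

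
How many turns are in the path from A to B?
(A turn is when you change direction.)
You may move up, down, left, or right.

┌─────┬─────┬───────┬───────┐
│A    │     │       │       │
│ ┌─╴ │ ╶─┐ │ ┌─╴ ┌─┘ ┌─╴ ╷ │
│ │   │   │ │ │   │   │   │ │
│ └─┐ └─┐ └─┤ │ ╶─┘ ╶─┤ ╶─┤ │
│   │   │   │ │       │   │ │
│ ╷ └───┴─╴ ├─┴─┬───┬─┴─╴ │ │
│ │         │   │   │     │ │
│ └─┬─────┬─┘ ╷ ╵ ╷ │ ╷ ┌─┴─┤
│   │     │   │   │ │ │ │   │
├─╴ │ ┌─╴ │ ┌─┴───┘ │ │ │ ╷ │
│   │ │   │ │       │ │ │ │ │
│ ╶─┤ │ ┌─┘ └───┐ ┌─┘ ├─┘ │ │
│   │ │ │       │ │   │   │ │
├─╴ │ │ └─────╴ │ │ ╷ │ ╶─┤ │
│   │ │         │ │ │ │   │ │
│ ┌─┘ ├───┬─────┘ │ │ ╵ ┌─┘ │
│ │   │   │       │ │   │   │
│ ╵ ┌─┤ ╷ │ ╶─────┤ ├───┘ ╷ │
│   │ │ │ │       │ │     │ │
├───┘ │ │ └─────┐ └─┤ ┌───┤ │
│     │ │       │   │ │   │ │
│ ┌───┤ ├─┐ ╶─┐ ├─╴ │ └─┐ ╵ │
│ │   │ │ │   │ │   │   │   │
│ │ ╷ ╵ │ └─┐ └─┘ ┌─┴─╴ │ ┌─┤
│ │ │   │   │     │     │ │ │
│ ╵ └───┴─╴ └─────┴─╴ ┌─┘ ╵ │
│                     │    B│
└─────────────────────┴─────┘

Directions: down, down, down, down, right, down, left, down, right, down, left, down, down, right, up, right, up, up, up, up, right, right, down, left, down, down, right, right, right, right, up, left, left, up, up, right, up, right, down, right, up, right, down, down, left, down, down, down, left, left, left, down, right, right, right, down, right, down, left, down, left, left, up, left, up, left, up, up, left, down, down, down, down, left, up, left, down, down, right, right, right, right, right, right, right, right, right, up, right, up, left, up, up, right, right, up, right, down, down, down, left, down, down, right
Number of turns: 63

Solution:

┌─────┬─────┬───────┬───────┐
│A    │     │       │       │
│ ┌─╴ │ ╶─┐ │ ┌─╴ ┌─┘ ┌─╴ ╷ │
│↓│   │   │ │ │   │   │   │ │
│ └─┐ └─┐ └─┤ │ ╶─┘ ╶─┤ ╶─┤ │
│↓  │   │   │ │       │   │ │
│ ╷ └───┴─╴ ├─┴─┬───┬─┴─╴ │ │
│↓│         │↱ ↓│↱ ↓│     │ │
│ └─┬─────┬─┘ ╷ ╵ ╷ │ ╷ ┌─┴─┤
│↳ ↓│↱ → ↓│↱ ↑│↳ ↑│↓│ │ │   │
├─╴ │ ┌─╴ │ ┌─┴───┘ │ │ │ ╷ │
│↓ ↲│↑│↓ ↲│↑│    ↓ ↲│ │ │ │ │
│ ╶─┤ │ ┌─┘ └───┐ ┌─┘ ├─┘ │ │
│↳ ↓│↑│↓│  ↑ ← ↰│↓│   │   │ │
├─╴ │ │ └─────╴ │ │ ╷ │ ╶─┤ │
│↓ ↲│↑│↳ → → → ↑│↓│ │ │   │ │
│ ┌─┘ ├───┬─────┘ │ │ ╵ ┌─┘ │
│↓│↱ ↑│↓ ↰│↓ ← ← ↲│ │   │↱ ↓│
│ ╵ ┌─┤ ╷ │ ╶─────┤ ├───┘ ╷ │
│↳ ↑│ │↓│↑│↳ → → ↓│ │↱ → ↑│↓│
├───┘ │ │ └─────┐ └─┤ ┌───┤ │
│     │↓│↑ ↰    │↳ ↓│↑│   │↓│
│ ┌───┤ ├─┐ ╶─┐ ├─╴ │ └─┐ ╵ │
│ │↓ ↰│↓│ │↑ ↰│ │↓ ↲│↑ ↰│↓ ↲│
│ │ ╷ ╵ │ └─┐ └─┘ ┌─┴─╴ │ ┌─┤
│ │↓│↑ ↲│   │↑ ← ↲│  ↱ ↑│↓│ │
│ ╵ └───┴─╴ └─────┴─╴ ┌─┘ ╵ │
│  ↳ → → → → → → → → ↑│  ↳ B│
└─────────────────────┴─────┘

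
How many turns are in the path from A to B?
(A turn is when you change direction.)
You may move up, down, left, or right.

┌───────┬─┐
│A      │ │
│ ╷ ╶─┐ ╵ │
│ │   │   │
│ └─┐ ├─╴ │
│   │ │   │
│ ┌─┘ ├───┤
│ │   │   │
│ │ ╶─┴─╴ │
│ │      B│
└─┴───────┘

Directions: right, down, right, down, down, left, down, right, right, right
Number of turns: 6

Solution:

┌───────┬─┐
│A ↓    │ │
│ ╷ ╶─┐ ╵ │
│ │↳ ↓│   │
│ └─┐ ├─╴ │
│   │↓│   │
│ ┌─┘ ├───┤
│ │↓ ↲│   │
│ │ ╶─┴─╴ │
│ │↳ → → B│
└─┴───────┘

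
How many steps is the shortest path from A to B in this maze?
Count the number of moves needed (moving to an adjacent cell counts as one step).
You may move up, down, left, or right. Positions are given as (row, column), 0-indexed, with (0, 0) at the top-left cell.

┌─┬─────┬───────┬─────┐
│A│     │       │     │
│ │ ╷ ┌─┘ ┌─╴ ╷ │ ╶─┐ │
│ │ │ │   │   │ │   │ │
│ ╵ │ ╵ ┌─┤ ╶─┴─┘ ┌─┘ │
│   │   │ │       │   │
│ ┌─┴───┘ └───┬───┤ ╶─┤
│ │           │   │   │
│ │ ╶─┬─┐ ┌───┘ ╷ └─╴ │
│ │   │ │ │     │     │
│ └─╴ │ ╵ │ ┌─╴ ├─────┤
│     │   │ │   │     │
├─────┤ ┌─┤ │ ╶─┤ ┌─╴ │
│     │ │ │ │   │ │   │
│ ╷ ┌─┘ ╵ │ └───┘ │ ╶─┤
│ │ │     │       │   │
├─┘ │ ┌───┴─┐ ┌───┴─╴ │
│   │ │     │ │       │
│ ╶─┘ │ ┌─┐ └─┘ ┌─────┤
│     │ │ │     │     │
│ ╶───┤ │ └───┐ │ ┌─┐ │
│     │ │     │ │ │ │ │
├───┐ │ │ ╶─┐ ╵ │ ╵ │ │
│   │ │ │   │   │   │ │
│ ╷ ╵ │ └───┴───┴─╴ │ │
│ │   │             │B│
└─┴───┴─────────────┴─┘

Using BFS to find shortest path:
Start: (0, 0), End: (12, 10)
Path found:
(0,0) → (1,0) → (2,0) → (2,1) → (1,1) → (0,1) → (0,2) → (1,2) → (2,2) → (2,3) → (1,3) → (1,4) → (0,4) → (0,5) → (0,6) → (1,6) → (1,5) → (2,5) → (2,6) → (2,7) → (2,8) → (1,8) → (0,8) → (0,9) → (0,10) → (1,10) → (2,10) → (2,9) → (3,9) → (3,10) → (4,10) → (4,9) → (4,8) → (3,8) → (3,7) → (4,7) → (4,6) → (4,5) → (5,5) → (6,5) → (7,5) → (7,6) → (7,7) → (7,8) → (6,8) → (5,8) → (5,9) → (5,10) → (6,10) → (6,9) → (7,9) → (7,10) → (8,10) → (8,9) → (8,8) → (8,7) → (9,7) → (9,6) → (9,5) → (8,5) → (8,4) → (8,3) → (9,3) → (10,3) → (11,3) → (12,3) → (12,4) → (12,5) → (12,6) → (12,7) → (12,8) → (12,9) → (11,9) → (11,8) → (10,8) → (9,8) → (9,9) → (9,10) → (10,10) → (11,10) → (12,10)
Number of steps: 80

Solution:

┌─┬─────┬───────┬─────┐
│A│↱ ↓  │↱ → ↓  │↱ → ↓│
│ │ ╷ ┌─┘ ┌─╴ ╷ │ ╶─┐ │
│↓│↑│↓│↱ ↑│↓ ↲│ │↑  │↓│
│ ╵ │ ╵ ┌─┤ ╶─┴─┘ ┌─┘ │
│↳ ↑│↳ ↑│ │↳ → → ↑│↓ ↲│
│ ┌─┴───┘ └───┬───┤ ╶─┤
│ │           │↓ ↰│↳ ↓│
│ │ ╶─┬─┐ ┌───┘ ╷ └─╴ │
│ │   │ │ │↓ ← ↲│↑ ← ↲│
│ └─╴ │ ╵ │ ┌─╴ ├─────┤
│     │   │↓│   │↱ → ↓│
├─────┤ ┌─┤ │ ╶─┤ ┌─╴ │
│     │ │ │↓│   │↑│↓ ↲│
│ ╷ ┌─┘ ╵ │ └───┘ │ ╶─┤
│ │ │     │↳ → → ↑│↳ ↓│
├─┘ │ ┌───┴─┐ ┌───┴─╴ │
│   │ │↓ ← ↰│ │↓ ← ← ↲│
│ ╶─┘ │ ┌─┐ └─┘ ┌─────┤
│     │↓│ │↑ ← ↲│↱ → ↓│
│ ╶───┤ │ └───┐ │ ┌─┐ │
│     │↓│     │ │↑│ │↓│
├───┐ │ │ ╶─┐ ╵ │ ╵ │ │
│   │ │↓│   │   │↑ ↰│↓│
│ ╷ ╵ │ └───┴───┴─╴ │ │
│ │   │↳ → → → → → ↑│B│
└─┴───┴─────────────┴─┘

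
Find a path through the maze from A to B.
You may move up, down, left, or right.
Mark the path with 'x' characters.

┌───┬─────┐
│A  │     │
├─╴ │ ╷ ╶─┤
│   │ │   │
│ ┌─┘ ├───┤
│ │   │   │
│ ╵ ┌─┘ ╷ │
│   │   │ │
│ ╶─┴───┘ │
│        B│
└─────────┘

Finding the shortest path through the maze:
Path length: 10 steps
Directions: right → down → left → down → down → down → right → right → right → right

Solution:

┌───┬─────┐
│A x│     │
├─╴ │ ╷ ╶─┤
│x x│ │   │
│ ┌─┘ ├───┤
│x│   │   │
│ ╵ ┌─┘ ╷ │
│x  │   │ │
│ ╶─┴───┘ │
│x x x x B│
└─────────┘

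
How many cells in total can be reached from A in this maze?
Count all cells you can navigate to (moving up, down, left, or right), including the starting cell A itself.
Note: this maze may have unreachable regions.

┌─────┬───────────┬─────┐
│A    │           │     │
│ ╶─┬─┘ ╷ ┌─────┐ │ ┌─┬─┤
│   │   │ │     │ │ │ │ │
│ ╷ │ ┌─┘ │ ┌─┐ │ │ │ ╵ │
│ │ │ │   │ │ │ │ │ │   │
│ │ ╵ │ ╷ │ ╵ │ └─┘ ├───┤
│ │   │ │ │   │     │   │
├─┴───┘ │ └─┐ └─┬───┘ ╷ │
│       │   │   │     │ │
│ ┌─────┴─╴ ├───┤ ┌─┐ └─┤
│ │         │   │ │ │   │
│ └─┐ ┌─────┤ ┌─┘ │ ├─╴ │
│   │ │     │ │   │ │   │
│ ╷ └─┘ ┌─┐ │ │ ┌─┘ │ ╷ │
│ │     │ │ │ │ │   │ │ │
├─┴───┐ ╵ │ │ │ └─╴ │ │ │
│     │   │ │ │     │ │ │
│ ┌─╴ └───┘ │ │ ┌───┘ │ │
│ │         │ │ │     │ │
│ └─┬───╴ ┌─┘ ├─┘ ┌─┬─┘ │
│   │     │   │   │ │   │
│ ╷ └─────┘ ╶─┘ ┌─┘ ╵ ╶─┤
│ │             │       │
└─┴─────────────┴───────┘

Using BFS/flood-fill to find all reachable cells from A:
Maze size: 12 × 12 = 144 total cells
22 cell(s) are walled off and cannot be reached from A.
Reachable cells: 122

Reachable region (· marks reachable cells):

┌─────┬───────────┬─────┐
│A · ·│· · · · · ·│     │
│ ╶─┬─┘ ╷ ┌─────┐ │ ┌─┬─┤
│· ·│· ·│·│     │·│ │ │ │
│ ╷ │ ┌─┘ │ ┌─┐ │ │ │ ╵ │
│·│·│·│· ·│ │ │ │·│ │   │
│ │ ╵ │ ╷ │ ╵ │ └─┘ ├───┤
│·│· ·│·│·│   │     │· ·│
├─┴───┘ │ └─┐ └─┬───┘ ╷ │
│· · · ·│· ·│   │· · ·│·│
│ ┌─────┴─╴ ├───┤ ┌─┐ └─┤
│·│· · · · ·│· ·│·│·│· ·│
│ └─┐ ┌─────┤ ┌─┘ │ ├─╴ │
│· ·│·│· · ·│·│· ·│·│· ·│
│ ╷ └─┘ ┌─┐ │ │ ┌─┘ │ ╷ │
│·│· · ·│·│·│·│·│· ·│·│·│
├─┴───┐ ╵ │ │ │ └─╴ │ │ │
│· · ·│· ·│·│·│· · ·│·│·│
│ ┌─╴ └───┘ │ │ ┌───┘ │ │
│·│· · · · ·│·│·│· · ·│·│
│ └─┬───╴ ┌─┘ ├─┘ ┌─┬─┘ │
│· ·│· · ·│· ·│· ·│·│· ·│
│ ╷ └─────┘ ╶─┘ ┌─┘ ╵ ╶─┤
│·│· · · · · · ·│· · · ·│
└─┴─────────────┴───────┘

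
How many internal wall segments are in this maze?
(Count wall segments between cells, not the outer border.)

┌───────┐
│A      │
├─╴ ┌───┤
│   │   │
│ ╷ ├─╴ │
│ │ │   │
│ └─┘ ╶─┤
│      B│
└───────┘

Counting internal wall segments:
Total internal walls: 9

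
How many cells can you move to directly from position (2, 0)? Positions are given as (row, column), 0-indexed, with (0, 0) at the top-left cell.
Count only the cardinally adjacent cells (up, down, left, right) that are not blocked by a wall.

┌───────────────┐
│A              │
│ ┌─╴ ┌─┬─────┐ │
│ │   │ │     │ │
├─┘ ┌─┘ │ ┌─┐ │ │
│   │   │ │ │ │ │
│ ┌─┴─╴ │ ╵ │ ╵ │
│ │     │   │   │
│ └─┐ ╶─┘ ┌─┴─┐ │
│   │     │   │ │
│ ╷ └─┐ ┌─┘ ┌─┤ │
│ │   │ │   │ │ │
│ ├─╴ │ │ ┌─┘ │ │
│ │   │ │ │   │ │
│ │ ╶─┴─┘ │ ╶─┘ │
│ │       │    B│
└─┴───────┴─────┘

Checking passable neighbors of (2, 0):
Neighbors: (3, 0), (2, 1)
Count: 2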